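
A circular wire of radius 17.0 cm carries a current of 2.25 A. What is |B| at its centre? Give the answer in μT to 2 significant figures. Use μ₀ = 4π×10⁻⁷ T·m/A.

B ≈ 8.3 μT

At the centre of a circular loop the Biot–Savart law gives B = μ₀I/(2R).
B = (4π×10⁻⁷ × 2.25) / (2 × 0.17) = 8.32×10⁻⁶ T.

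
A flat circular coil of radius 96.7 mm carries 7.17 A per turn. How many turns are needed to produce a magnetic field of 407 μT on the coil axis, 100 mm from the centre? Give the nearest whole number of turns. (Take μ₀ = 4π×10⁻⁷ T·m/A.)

N = 26

For an N-turn coil, B = Nμ₀IR²/[2(R²+z²)^(3/2)]. A single turn gives B₁ = 1.56×10⁻⁵ T with R = 0.0967 m, z = 0.1 m.
N = B/B₁ = 4.07×10⁻⁴ / 1.56×10⁻⁵ = 26.01.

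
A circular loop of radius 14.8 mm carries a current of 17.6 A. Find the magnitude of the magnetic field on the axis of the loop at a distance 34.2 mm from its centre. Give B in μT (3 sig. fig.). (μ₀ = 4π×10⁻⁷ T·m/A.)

On the axis of a circular loop, B = μ₀IR² / [2(R²+z²)^(3/2)].
R² + z² = (0.0148)² + (0.0342)² = 0.001389 m², and (R²+z²)^(3/2) = 5.17×10⁻⁵ m³.
B = (4π×10⁻⁷ × 17.6 × 0.000219) / (2 × 5.17×10⁻⁵) = 4.68×10⁻⁵ T.

B ≈ 46.8 μT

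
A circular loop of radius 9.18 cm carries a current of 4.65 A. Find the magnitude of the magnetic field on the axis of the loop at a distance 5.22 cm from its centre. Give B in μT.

On the axis of a circular loop, B = μ₀IR² / [2(R²+z²)^(3/2)].
R² + z² = (0.0918)² + (0.0522)² = 0.01115 m², and (R²+z²)^(3/2) = 1.18×10⁻³ m³.
B = (4π×10⁻⁷ × 4.65 × 0.008427) / (2 × 1.18×10⁻³) = 2.09×10⁻⁵ T.

B ≈ 20.9 μT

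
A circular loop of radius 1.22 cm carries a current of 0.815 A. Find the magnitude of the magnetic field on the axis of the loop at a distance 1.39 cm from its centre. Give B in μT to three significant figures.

On the axis of a circular loop, B = μ₀IR² / [2(R²+z²)^(3/2)].
R² + z² = (0.0122)² + (0.0139)² = 0.000342 m², and (R²+z²)^(3/2) = 6.33×10⁻⁶ m³.
B = (4π×10⁻⁷ × 0.815 × 0.0001488) / (2 × 6.33×10⁻⁶) = 1.20×10⁻⁵ T.

B ≈ 12.0 μT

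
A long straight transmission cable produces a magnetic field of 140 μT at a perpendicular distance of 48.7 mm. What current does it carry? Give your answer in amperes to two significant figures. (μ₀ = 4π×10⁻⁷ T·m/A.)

I ≈ 34 A

For a long straight wire B = μ₀I/(2πd), so I = 2πdB/μ₀.
I = 2π × 0.0487 × 1.40×10⁻⁴ / (4π×10⁻⁷) = 34.1 A.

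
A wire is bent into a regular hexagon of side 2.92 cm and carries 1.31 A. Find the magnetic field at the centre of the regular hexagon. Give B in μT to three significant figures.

Each side is a finite straight segment at perpendicular distance d = a/(2 tan(π/6)) = 0.02529 m from the centre, with end-angles ±π/6.
One side contributes B₁ = (μ₀I/4πd)·2 sin(π/6) = 5.18×10⁻⁶ T.
All 6 sides add in the same direction: B = 6 × 5.18×10⁻⁶ = 3.11×10⁻⁵ T.

B ≈ 31.1 μT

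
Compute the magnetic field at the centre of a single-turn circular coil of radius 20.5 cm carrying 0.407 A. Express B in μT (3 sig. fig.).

At the centre of a circular loop the Biot–Savart law gives B = μ₀I/(2R).
B = (4π×10⁻⁷ × 0.407) / (2 × 0.205) = 1.25×10⁻⁶ T.

B ≈ 1.25 μT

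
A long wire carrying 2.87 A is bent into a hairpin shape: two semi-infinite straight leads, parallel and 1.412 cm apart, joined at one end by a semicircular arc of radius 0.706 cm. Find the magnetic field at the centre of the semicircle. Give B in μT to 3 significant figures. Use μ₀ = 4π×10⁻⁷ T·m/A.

B ≈ 209 μT

The semicircular arc contributes B_arc = μ₀I·π/(4πR) = μ₀I/(4R) = 1.28×10⁻⁴ T.
Each semi-infinite lead is at perpendicular distance R = 0.00706 m from the centre, with the perpendicular foot at its near end, so it contributes μ₀I/(4πR); both point the same way, together 8.13×10⁻⁵ T.
Arc and leads all point the same direction: B = 1.28×10⁻⁴ + 8.13×10⁻⁵ = 2.09×10⁻⁴ T.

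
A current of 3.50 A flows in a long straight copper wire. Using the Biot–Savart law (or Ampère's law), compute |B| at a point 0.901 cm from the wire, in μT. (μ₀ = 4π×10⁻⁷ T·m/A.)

For an infinitely long straight wire, B = μ₀I/(2πd).
B = (4π×10⁻⁷ × 3.50) / (2π × 0.00901) = 7.77×10⁻⁵ T.

B ≈ 77.7 μT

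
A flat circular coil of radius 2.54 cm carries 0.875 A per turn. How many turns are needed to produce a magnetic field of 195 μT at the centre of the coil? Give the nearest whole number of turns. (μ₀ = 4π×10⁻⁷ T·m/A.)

N = 9

For an N-turn coil, B = Nμ₀I/(2R). A single turn gives B₁ = 2.16×10⁻⁵ T with R = 0.0254 m.
N = B/B₁ = 1.95×10⁻⁴ / 2.16×10⁻⁵ = 9.01.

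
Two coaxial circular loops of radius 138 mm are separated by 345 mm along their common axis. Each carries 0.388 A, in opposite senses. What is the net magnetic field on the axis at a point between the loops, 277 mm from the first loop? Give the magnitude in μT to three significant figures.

Each loop contributes B = μ₀IR²/[2(R²+z²)^(3/2)] on the axis, with z measured from that loop.
Loop 1 (z = 0.277 m): B₁ = 1.57×10⁻⁷ T. Loop 2 (z = 0.068 m): B₂ = 1.28×10⁻⁶ T.
The fields oppose: B = |B₁ − B₂| = 1.12×10⁻⁶ T.

B ≈ 1.12 μT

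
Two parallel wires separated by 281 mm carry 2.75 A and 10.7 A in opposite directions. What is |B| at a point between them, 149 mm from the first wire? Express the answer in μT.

B ≈ 19.9 μT

Each long wire gives B = μ₀I/(2πd). Distances are d₁ = 0.149 m and d₂ = 0.132 m.
B₁ = 3.69×10⁻⁶ T, B₂ = 1.62×10⁻⁵ T.
Between antiparallel currents both contributions point the same way, so they add. B = B₁ + B₂ = 3.69×10⁻⁶ + 1.62×10⁻⁵ = 1.99×10⁻⁵ T.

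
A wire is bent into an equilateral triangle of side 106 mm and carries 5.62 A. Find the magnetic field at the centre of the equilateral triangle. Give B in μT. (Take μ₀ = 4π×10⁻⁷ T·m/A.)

B ≈ 95.4 μT

Each side is a finite straight segment at perpendicular distance d = a/(2 tan(π/3)) = 0.0306 m from the centre, with end-angles ±π/3.
One side contributes B₁ = (μ₀I/4πd)·2 sin(π/3) = 3.18×10⁻⁵ T.
All 3 sides add in the same direction: B = 3 × 3.18×10⁻⁵ = 9.54×10⁻⁵ T.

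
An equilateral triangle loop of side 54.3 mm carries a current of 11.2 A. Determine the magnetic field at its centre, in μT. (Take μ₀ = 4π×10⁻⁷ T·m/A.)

Each side is a finite straight segment at perpendicular distance d = a/(2 tan(π/3)) = 0.01568 m from the centre, with end-angles ±π/3.
One side contributes B₁ = (μ₀I/4πd)·2 sin(π/3) = 1.24×10⁻⁴ T.
All 3 sides add in the same direction: B = 3 × 1.24×10⁻⁴ = 3.71×10⁻⁴ T.

B ≈ 371 μT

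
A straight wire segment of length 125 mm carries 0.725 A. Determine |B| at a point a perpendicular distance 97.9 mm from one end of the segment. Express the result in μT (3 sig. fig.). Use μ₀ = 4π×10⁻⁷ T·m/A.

B ≈ 0.583 μT

For a finite straight segment, B = (μ₀I/4πd)(sinθ₁ + sinθ₂), where θ₁, θ₂ are the angles from the perpendicular to each end.
The perpendicular foot is at one end, so the two end-offsets along the wire are 0 and L = 0.125 m.
sinθ₁ = 0/√(0²+0.0979²) = 0.0000; sinθ₂ = 0.125/√(0.125²+0.0979²) = 0.7873.
B = (4π×10⁻⁷ × 0.725) / (4π × 0.0979) × (0.0000 + 0.7873) = 5.83×10⁻⁷ T.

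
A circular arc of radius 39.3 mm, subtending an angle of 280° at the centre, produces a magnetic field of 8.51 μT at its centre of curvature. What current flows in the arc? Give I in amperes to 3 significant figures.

I ≈ 0.684 A

For a circular arc, B = μ₀Iφ/(4πR) with φ in radians; here φ = 4.887 rad.
So I = 4πRB/(μ₀φ) = 4π × 0.0393 × 8.51×10⁻⁶ / (4π×10⁻⁷ × 4.887) = 0.684 A.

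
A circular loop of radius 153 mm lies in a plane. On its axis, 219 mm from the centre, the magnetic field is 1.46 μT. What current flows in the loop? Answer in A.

On the axis of a loop, B = μ₀IR²/[2(R²+z²)^(3/2)], so I = 2B(R²+z²)^(3/2)/(μ₀R²).
R² + z² = 0.02341 + 0.04796 = 0.07137 m²; raised to 3/2 gives 1.91×10⁻² m³.
I = 2 × 1.46×10⁻⁶ × 1.91×10⁻² / (1.26×10⁻⁶ × 0.02341) = 1.89 A.

I ≈ 1.89 A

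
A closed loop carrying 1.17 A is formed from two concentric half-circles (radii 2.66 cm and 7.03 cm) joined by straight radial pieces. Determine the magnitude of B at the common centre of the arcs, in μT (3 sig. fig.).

The radial connectors point toward the centre, so dl × r̂ = 0 and they contribute nothing.
Each semicircle gives μ₀I/(4R): inner arc 1.38×10⁻⁵ T, outer arc 5.23×10⁻⁶ T.
The two arcs carry current in opposite angular senses, so their fields oppose: B = |1.38×10⁻⁵ − 5.23×10⁻⁶| = 8.59×10⁻⁶ T.

B ≈ 8.59 μT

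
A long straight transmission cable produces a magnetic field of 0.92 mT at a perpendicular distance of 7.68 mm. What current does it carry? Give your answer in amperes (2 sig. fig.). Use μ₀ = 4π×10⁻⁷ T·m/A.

For a long straight wire B = μ₀I/(2πd), so I = 2πdB/μ₀.
I = 2π × 0.00768 × 9.20×10⁻⁴ / (4π×10⁻⁷) = 35.3 A.

I ≈ 35 A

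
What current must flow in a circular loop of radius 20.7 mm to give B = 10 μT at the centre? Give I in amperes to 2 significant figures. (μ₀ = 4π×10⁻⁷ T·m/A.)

At the centre of a circular loop B = μ₀I/(2R), so I = 2RB/μ₀.
With R = 0.0207 m, I = 2 × 0.0207 × 1.00×10⁻⁵ / (4π×10⁻⁷) = 0.329 A.

I ≈ 0.33 A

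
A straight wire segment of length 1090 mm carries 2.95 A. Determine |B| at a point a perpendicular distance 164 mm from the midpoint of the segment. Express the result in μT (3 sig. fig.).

For a finite straight segment, B = (μ₀I/4πd)(sinθ₁ + sinθ₂), where θ₁, θ₂ are the angles from the perpendicular to each end.
The perpendicular from the point meets the wire at its midpoint, so each end is L/2 = 0.545 m away along the wire.
sinθ₁ = 0.545/√(0.545²+0.164²) = 0.9576; sinθ₂ = 0.545/√(0.545²+0.164²) = 0.9576.
B = (4π×10⁻⁷ × 2.95) / (4π × 0.164) × (0.9576 + 0.9576) = 3.44×10⁻⁶ T.

B ≈ 3.44 μT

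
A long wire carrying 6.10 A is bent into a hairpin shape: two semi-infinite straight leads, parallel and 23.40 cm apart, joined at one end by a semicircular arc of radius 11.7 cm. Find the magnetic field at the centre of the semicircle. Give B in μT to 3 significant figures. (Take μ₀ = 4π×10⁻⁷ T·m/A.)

The semicircular arc contributes B_arc = μ₀I·π/(4πR) = μ₀I/(4R) = 1.64×10⁻⁵ T.
Each semi-infinite lead is at perpendicular distance R = 0.117 m from the centre, with the perpendicular foot at its near end, so it contributes μ₀I/(4πR); both point the same way, together 1.04×10⁻⁵ T.
Arc and leads all point the same direction: B = 1.64×10⁻⁵ + 1.04×10⁻⁵ = 2.68×10⁻⁵ T.

B ≈ 26.8 μT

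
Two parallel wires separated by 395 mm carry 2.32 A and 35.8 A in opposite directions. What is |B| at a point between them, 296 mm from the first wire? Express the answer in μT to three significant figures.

Each long wire gives B = μ₀I/(2πd). Distances are d₁ = 0.296 m and d₂ = 0.099 m.
B₁ = 1.57×10⁻⁶ T, B₂ = 7.23×10⁻⁵ T.
Between antiparallel currents both contributions point the same way, so they add. B = B₁ + B₂ = 1.57×10⁻⁶ + 7.23×10⁻⁵ = 7.39×10⁻⁵ T.

B ≈ 73.9 μT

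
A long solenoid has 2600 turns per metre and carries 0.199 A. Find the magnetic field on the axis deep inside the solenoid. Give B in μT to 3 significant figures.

B ≈ 650 μT

Inside a long solenoid, B = μ₀nI with n = 2600 turns/m.
B = 4π×10⁻⁷ × 2600 × 0.199 = 6.50×10⁻⁴ T.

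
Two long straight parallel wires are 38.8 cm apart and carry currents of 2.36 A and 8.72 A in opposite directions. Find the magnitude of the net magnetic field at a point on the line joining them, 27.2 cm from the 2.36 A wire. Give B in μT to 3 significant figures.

B ≈ 16.8 μT

Each long wire gives B = μ₀I/(2πd). Distances are d₁ = 0.272 m and d₂ = 0.116 m.
B₁ = 1.74×10⁻⁶ T, B₂ = 1.50×10⁻⁵ T.
Between antiparallel currents both contributions point the same way, so they add. B = B₁ + B₂ = 1.74×10⁻⁶ + 1.50×10⁻⁵ = 1.68×10⁻⁵ T.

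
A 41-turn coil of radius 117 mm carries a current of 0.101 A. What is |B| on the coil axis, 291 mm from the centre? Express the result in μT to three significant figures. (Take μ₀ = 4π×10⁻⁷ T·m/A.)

For an N-turn flat coil, B = Nμ₀IR²/[2(R²+z²)^(3/2)] with R = 0.117 m, z = 0.291 m.
B = 41 × 2.82×10⁻⁸ T = 1.15×10⁻⁶ T.

B ≈ 1.15 μT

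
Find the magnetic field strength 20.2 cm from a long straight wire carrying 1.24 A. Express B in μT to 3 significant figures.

For an infinitely long straight wire, B = μ₀I/(2πd).
B = (4π×10⁻⁷ × 1.24) / (2π × 0.202) = 1.23×10⁻⁶ T.

B ≈ 1.23 μT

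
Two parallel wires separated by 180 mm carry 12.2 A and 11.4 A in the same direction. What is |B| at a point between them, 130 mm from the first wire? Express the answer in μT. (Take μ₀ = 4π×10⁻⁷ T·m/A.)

Each long wire gives B = μ₀I/(2πd). Distances are d₁ = 0.13 m and d₂ = 0.05 m.
B₁ = 1.88×10⁻⁵ T, B₂ = 4.56×10⁻⁵ T.
Between parallel currents the two contributions point in opposite directions, so they subtract. B = |B₁ − B₂| = |1.88×10⁻⁵ − 4.56×10⁻⁵| = 2.68×10⁻⁵ T.

B ≈ 26.8 μT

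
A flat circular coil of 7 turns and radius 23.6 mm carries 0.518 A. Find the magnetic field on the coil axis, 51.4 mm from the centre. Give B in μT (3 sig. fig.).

B ≈ 7.01 μT

For an N-turn flat coil, B = Nμ₀IR²/[2(R²+z²)^(3/2)] with R = 0.0236 m, z = 0.0514 m.
B = 7 × 1.00×10⁻⁶ T = 7.01×10⁻⁶ T.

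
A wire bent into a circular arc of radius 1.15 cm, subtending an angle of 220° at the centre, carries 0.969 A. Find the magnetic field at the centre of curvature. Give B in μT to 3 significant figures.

B ≈ 32.4 μT

The Biot–Savart field of a circular arc at its centre is B = μ₀Iφ/(4πR), with φ = 3.84 rad.
B = (4π×10⁻⁷ × 0.969 × 3.84) / (4π × 0.0115) = 3.24×10⁻⁵ T.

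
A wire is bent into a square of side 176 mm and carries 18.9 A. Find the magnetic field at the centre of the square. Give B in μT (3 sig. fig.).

Each side is a finite straight segment at perpendicular distance d = a/(2 tan(π/4)) = 0.088 m from the centre, with end-angles ±π/4.
One side contributes B₁ = (μ₀I/4πd)·2 sin(π/4) = 3.04×10⁻⁵ T.
All 4 sides add in the same direction: B = 4 × 3.04×10⁻⁵ = 1.21×10⁻⁴ T.

B ≈ 121 μT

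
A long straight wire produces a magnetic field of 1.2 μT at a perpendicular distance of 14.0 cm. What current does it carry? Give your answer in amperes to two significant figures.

I ≈ 0.84 A

For a long straight wire B = μ₀I/(2πd), so I = 2πdB/μ₀.
I = 2π × 0.14 × 1.20×10⁻⁶ / (4π×10⁻⁷) = 0.840 A.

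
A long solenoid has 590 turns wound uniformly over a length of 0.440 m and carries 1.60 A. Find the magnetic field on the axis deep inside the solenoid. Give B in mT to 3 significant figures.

Inside a long solenoid, B = μ₀nI with n = 1341 turns/m.
B = 4π×10⁻⁷ × 1341 × 1.60 = 2.70×10⁻³ T.

B ≈ 2.70 mT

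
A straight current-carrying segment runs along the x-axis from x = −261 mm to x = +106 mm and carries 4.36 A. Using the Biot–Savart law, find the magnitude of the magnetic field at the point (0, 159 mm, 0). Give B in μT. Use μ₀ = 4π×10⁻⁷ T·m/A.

B ≈ 3.86 μT

For a finite straight segment, B = (μ₀I/4πd)(sinθ₁ + sinθ₂), where θ₁, θ₂ are the angles from the perpendicular to each end.
The perpendicular distance is d = 0.159 m; the end-offsets along the wire are a = 0.261 m and b = 0.106 m.
sinθ₁ = 0.261/√(0.261²+0.159²) = 0.8540; sinθ₂ = 0.106/√(0.106²+0.159²) = 0.5547.
B = (4π×10⁻⁷ × 4.36) / (4π × 0.159) × (0.8540 + 0.5547) = 3.86×10⁻⁶ T.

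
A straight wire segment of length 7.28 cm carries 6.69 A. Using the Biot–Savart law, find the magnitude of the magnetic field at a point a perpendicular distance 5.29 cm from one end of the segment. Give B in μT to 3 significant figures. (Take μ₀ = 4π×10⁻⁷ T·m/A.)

B ≈ 10.2 μT

For a finite straight segment, B = (μ₀I/4πd)(sinθ₁ + sinθ₂), where θ₁, θ₂ are the angles from the perpendicular to each end.
The perpendicular foot is at one end, so the two end-offsets along the wire are 0 and L = 0.0728 m.
sinθ₁ = 0/√(0²+0.0529²) = 0.0000; sinθ₂ = 0.0728/√(0.0728²+0.0529²) = 0.8090.
B = (4π×10⁻⁷ × 6.69) / (4π × 0.0529) × (0.0000 + 0.8090) = 1.02×10⁻⁵ T.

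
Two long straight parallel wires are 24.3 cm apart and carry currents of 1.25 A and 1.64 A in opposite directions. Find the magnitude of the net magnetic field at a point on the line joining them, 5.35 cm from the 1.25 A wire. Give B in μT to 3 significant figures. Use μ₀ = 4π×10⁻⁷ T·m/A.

B ≈ 6.40 μT

Each long wire gives B = μ₀I/(2πd). Distances are d₁ = 0.0535 m and d₂ = 0.1895 m.
B₁ = 4.67×10⁻⁶ T, B₂ = 1.73×10⁻⁶ T.
Between antiparallel currents both contributions point the same way, so they add. B = B₁ + B₂ = 4.67×10⁻⁶ + 1.73×10⁻⁶ = 6.40×10⁻⁶ T.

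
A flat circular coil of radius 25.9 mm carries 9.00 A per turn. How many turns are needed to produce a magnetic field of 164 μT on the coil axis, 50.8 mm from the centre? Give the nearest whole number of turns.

N = 8

For an N-turn coil, B = Nμ₀IR²/[2(R²+z²)^(3/2)]. A single turn gives B₁ = 2.05×10⁻⁵ T with R = 0.0259 m, z = 0.0508 m.
N = B/B₁ = 1.64×10⁻⁴ / 2.05×10⁻⁵ = 8.02.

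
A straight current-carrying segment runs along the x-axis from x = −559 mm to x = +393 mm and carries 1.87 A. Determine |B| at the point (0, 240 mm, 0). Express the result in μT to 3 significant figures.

B ≈ 1.38 μT

For a finite straight segment, B = (μ₀I/4πd)(sinθ₁ + sinθ₂), where θ₁, θ₂ are the angles from the perpendicular to each end.
The perpendicular distance is d = 0.24 m; the end-offsets along the wire are a = 0.559 m and b = 0.393 m.
sinθ₁ = 0.559/√(0.559²+0.24²) = 0.9189; sinθ₂ = 0.393/√(0.393²+0.24²) = 0.8534.
B = (4π×10⁻⁷ × 1.87) / (4π × 0.24) × (0.9189 + 0.8534) = 1.38×10⁻⁶ T.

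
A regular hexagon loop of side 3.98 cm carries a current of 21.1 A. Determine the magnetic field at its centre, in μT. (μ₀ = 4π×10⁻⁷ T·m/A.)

B ≈ 367 μT

Each side is a finite straight segment at perpendicular distance d = a/(2 tan(π/6)) = 0.03447 m from the centre, with end-angles ±π/6.
One side contributes B₁ = (μ₀I/4πd)·2 sin(π/6) = 6.12×10⁻⁵ T.
All 6 sides add in the same direction: B = 6 × 6.12×10⁻⁵ = 3.67×10⁻⁴ T.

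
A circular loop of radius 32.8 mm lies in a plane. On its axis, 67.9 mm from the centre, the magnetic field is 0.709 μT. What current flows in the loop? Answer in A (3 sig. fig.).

On the axis of a loop, B = μ₀IR²/[2(R²+z²)^(3/2)], so I = 2B(R²+z²)^(3/2)/(μ₀R²).
R² + z² = 0.001076 + 0.00461 = 0.005686 m²; raised to 3/2 gives 4.29×10⁻⁴ m³.
I = 2 × 7.09×10⁻⁷ × 4.29×10⁻⁴ / (1.26×10⁻⁶ × 0.001076) = 0.450 A.

I ≈ 0.450 A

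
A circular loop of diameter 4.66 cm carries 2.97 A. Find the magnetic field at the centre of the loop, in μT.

B ≈ 80.1 μT

At the centre of a circular loop the Biot–Savart law gives B = μ₀I/(2R) (so R = 0.0233 m).
B = (4π×10⁻⁷ × 2.97) / (2 × 0.0233) = 8.01×10⁻⁵ T.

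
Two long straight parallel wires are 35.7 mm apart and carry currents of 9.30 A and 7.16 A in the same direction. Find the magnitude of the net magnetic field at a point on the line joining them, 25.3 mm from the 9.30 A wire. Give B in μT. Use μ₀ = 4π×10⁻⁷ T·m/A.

Each long wire gives B = μ₀I/(2πd). Distances are d₁ = 0.0253 m and d₂ = 0.0104 m.
B₁ = 7.35×10⁻⁵ T, B₂ = 1.38×10⁻⁴ T.
Between parallel currents the two contributions point in opposite directions, so they subtract. B = |B₁ − B₂| = |7.35×10⁻⁵ − 1.38×10⁻⁴| = 6.42×10⁻⁵ T.

B ≈ 64.2 μT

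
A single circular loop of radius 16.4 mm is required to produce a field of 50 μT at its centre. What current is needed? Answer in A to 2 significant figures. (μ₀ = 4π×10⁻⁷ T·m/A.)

I ≈ 1.3 A

At the centre of a circular loop B = μ₀I/(2R), so I = 2RB/μ₀.
With R = 0.0164 m, I = 2 × 0.0164 × 5.00×10⁻⁵ / (4π×10⁻⁷) = 1.31 A.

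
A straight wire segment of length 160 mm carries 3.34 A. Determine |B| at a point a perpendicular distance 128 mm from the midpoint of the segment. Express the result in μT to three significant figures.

B ≈ 2.77 μT

For a finite straight segment, B = (μ₀I/4πd)(sinθ₁ + sinθ₂), where θ₁, θ₂ are the angles from the perpendicular to each end.
The perpendicular from the point meets the wire at its midpoint, so each end is L/2 = 0.08 m away along the wire.
sinθ₁ = 0.08/√(0.08²+0.128²) = 0.5300; sinθ₂ = 0.08/√(0.08²+0.128²) = 0.5300.
B = (4π×10⁻⁷ × 3.34) / (4π × 0.128) × (0.5300 + 0.5300) = 2.77×10⁻⁶ T.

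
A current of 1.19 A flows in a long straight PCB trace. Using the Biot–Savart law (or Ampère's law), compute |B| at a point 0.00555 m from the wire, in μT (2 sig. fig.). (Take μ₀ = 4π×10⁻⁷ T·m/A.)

For an infinitely long straight wire, B = μ₀I/(2πd).
B = (4π×10⁻⁷ × 1.19) / (2π × 0.00555) = 4.29×10⁻⁵ T.

B ≈ 43 μT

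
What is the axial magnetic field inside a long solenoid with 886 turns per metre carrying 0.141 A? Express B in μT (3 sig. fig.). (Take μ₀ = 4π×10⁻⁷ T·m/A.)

B ≈ 157 μT

Inside a long solenoid, B = μ₀nI with n = 886 turns/m.
B = 4π×10⁻⁷ × 886 × 0.141 = 1.57×10⁻⁴ T.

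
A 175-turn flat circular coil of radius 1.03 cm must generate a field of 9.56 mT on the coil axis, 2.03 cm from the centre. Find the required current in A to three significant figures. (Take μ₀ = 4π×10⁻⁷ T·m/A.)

I ≈ 9.67 A

For an N-turn coil, B = Nμ₀IR²/[2(R²+z²)^(3/2)] with R = 0.0103 m, z = 0.0203 m, so I = 2B(R²+z²)^(3/2)/(Nμ₀R²) = 2 × 9.56×10⁻³ × 1.18×10⁻⁵ / (175 × 4π×10⁻⁷ × 0.0001061) = 9.67 A.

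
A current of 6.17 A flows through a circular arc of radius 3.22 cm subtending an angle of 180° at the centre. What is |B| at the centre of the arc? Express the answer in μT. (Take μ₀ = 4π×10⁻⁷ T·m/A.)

The Biot–Savart field of a circular arc at its centre is B = μ₀Iφ/(4πR), with φ = 3.142 rad.
B = (4π×10⁻⁷ × 6.17 × 3.142) / (4π × 0.0322) = 6.02×10⁻⁵ T.

B ≈ 60.2 μT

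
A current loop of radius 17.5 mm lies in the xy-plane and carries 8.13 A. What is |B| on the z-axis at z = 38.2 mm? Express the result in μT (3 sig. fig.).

On the axis of a circular loop, B = μ₀IR² / [2(R²+z²)^(3/2)].
R² + z² = (0.0175)² + (0.0382)² = 0.001765 m², and (R²+z²)^(3/2) = 7.42×10⁻⁵ m³.
B = (4π×10⁻⁷ × 8.13 × 0.0003063) / (2 × 7.42×10⁻⁵) = 2.11×10⁻⁵ T.

B ≈ 21.1 μT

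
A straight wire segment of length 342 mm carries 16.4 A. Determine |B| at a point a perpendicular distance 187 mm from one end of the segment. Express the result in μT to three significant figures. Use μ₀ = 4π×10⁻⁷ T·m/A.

B ≈ 7.69 μT

For a finite straight segment, B = (μ₀I/4πd)(sinθ₁ + sinθ₂), where θ₁, θ₂ are the angles from the perpendicular to each end.
The perpendicular foot is at one end, so the two end-offsets along the wire are 0 and L = 0.342 m.
sinθ₁ = 0/√(0²+0.187²) = 0.0000; sinθ₂ = 0.342/√(0.342²+0.187²) = 0.8774.
B = (4π×10⁻⁷ × 16.4) / (4π × 0.187) × (0.0000 + 0.8774) = 7.69×10⁻⁶ T.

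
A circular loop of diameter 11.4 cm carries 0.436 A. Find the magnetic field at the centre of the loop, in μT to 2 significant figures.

B ≈ 4.8 μT

At the centre of a circular loop the Biot–Savart law gives B = μ₀I/(2R) (so R = 0.057 m).
B = (4π×10⁻⁷ × 0.436) / (2 × 0.057) = 4.81×10⁻⁶ T.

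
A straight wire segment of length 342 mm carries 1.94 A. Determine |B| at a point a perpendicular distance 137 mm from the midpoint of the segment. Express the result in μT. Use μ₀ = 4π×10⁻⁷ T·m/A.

For a finite straight segment, B = (μ₀I/4πd)(sinθ₁ + sinθ₂), where θ₁, θ₂ are the angles from the perpendicular to each end.
The perpendicular from the point meets the wire at its midpoint, so each end is L/2 = 0.171 m away along the wire.
sinθ₁ = 0.171/√(0.171²+0.137²) = 0.7804; sinθ₂ = 0.171/√(0.171²+0.137²) = 0.7804.
B = (4π×10⁻⁷ × 1.94) / (4π × 0.137) × (0.7804 + 0.7804) = 2.21×10⁻⁶ T.

B ≈ 2.21 μT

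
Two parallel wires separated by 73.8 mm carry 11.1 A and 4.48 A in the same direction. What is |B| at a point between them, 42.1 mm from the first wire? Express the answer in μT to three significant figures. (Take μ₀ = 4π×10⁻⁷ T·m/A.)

Each long wire gives B = μ₀I/(2πd). Distances are d₁ = 0.0421 m and d₂ = 0.0317 m.
B₁ = 5.27×10⁻⁵ T, B₂ = 2.83×10⁻⁵ T.
Between parallel currents the two contributions point in opposite directions, so they subtract. B = |B₁ − B₂| = |5.27×10⁻⁵ − 2.83×10⁻⁵| = 2.45×10⁻⁵ T.

B ≈ 24.5 μT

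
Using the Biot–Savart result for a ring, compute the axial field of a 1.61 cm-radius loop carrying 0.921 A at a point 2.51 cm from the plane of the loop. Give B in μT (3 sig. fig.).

On the axis of a circular loop, B = μ₀IR² / [2(R²+z²)^(3/2)].
R² + z² = (0.0161)² + (0.0251)² = 0.0008892 m², and (R²+z²)^(3/2) = 2.65×10⁻⁵ m³.
B = (4π×10⁻⁷ × 0.921 × 0.0002592) / (2 × 2.65×10⁻⁵) = 5.66×10⁻⁶ T.

B ≈ 5.66 μT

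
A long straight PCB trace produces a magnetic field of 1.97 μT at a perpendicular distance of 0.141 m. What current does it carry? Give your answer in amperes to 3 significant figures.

For a long straight wire B = μ₀I/(2πd), so I = 2πdB/μ₀.
I = 2π × 0.141 × 1.97×10⁻⁶ / (4π×10⁻⁷) = 1.39 A.

I ≈ 1.39 A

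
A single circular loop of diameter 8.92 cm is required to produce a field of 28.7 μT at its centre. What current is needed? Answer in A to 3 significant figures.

I ≈ 2.04 A

At the centre of a circular loop B = μ₀I/(2R), so I = 2RB/μ₀.
With R = 0.0446 m, I = 2 × 0.0446 × 2.87×10⁻⁵ / (4π×10⁻⁷) = 2.04 A.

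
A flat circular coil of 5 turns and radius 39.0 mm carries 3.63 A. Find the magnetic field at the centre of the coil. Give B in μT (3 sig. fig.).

For an N-turn flat coil, B = Nμ₀I/(2R) with R = 0.039 m.
B = 5 × 5.85×10⁻⁵ T = 2.92×10⁻⁴ T.

B ≈ 292 μT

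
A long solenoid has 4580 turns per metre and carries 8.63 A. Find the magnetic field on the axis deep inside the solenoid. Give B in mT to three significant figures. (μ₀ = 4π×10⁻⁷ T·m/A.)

Inside a long solenoid, B = μ₀nI with n = 4580 turns/m.
B = 4π×10⁻⁷ × 4580 × 8.63 = 4.97×10⁻² T.

B ≈ 49.7 mT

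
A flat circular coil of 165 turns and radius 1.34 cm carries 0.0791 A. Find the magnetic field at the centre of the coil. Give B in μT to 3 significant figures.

For an N-turn flat coil, B = Nμ₀I/(2R) with R = 0.0134 m.
B = 165 × 3.71×10⁻⁶ T = 6.12×10⁻⁴ T.

B ≈ 612 μT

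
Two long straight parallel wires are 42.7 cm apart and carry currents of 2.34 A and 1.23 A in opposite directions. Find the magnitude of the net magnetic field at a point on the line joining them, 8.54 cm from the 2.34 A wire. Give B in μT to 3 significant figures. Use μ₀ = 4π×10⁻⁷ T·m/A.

Each long wire gives B = μ₀I/(2πd). Distances are d₁ = 0.0854 m and d₂ = 0.3416 m.
B₁ = 5.48×10⁻⁶ T, B₂ = 7.20×10⁻⁷ T.
Between antiparallel currents both contributions point the same way, so they add. B = B₁ + B₂ = 5.48×10⁻⁶ + 7.20×10⁻⁷ = 6.20×10⁻⁶ T.

B ≈ 6.20 μT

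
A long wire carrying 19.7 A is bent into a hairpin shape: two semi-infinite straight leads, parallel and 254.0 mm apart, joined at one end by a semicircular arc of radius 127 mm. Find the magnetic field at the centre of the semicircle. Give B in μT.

B ≈ 79.8 μT

The semicircular arc contributes B_arc = μ₀I·π/(4πR) = μ₀I/(4R) = 4.87×10⁻⁵ T.
Each semi-infinite lead is at perpendicular distance R = 0.127 m from the centre, with the perpendicular foot at its near end, so it contributes μ₀I/(4πR); both point the same way, together 3.10×10⁻⁵ T.
Arc and leads all point the same direction: B = 4.87×10⁻⁵ + 3.10×10⁻⁵ = 7.98×10⁻⁵ T.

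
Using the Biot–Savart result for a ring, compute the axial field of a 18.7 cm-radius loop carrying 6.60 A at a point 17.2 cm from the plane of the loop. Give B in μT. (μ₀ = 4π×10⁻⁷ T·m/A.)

B ≈ 8.84 μT

On the axis of a circular loop, B = μ₀IR² / [2(R²+z²)^(3/2)].
R² + z² = (0.187)² + (0.172)² = 0.06455 m², and (R²+z²)^(3/2) = 1.64×10⁻² m³.
B = (4π×10⁻⁷ × 6.60 × 0.03497) / (2 × 1.64×10⁻²) = 8.84×10⁻⁶ T.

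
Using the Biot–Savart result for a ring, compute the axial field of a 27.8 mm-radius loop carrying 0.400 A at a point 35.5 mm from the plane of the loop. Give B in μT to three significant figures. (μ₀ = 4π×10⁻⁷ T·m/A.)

On the axis of a circular loop, B = μ₀IR² / [2(R²+z²)^(3/2)].
R² + z² = (0.0278)² + (0.0355)² = 0.002033 m², and (R²+z²)^(3/2) = 9.17×10⁻⁵ m³.
B = (4π×10⁻⁷ × 0.400 × 0.0007728) / (2 × 9.17×10⁻⁵) = 2.12×10⁻⁶ T.

B ≈ 2.12 μT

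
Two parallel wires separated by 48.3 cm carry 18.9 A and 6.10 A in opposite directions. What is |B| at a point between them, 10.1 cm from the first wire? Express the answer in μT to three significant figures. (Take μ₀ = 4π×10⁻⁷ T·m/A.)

B ≈ 40.6 μT

Each long wire gives B = μ₀I/(2πd). Distances are d₁ = 0.101 m and d₂ = 0.382 m.
B₁ = 3.74×10⁻⁵ T, B₂ = 3.19×10⁻⁶ T.
Between antiparallel currents both contributions point the same way, so they add. B = B₁ + B₂ = 3.74×10⁻⁵ + 3.19×10⁻⁶ = 4.06×10⁻⁵ T.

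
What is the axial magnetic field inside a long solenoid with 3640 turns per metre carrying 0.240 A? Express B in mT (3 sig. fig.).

Inside a long solenoid, B = μ₀nI with n = 3640 turns/m.
B = 4π×10⁻⁷ × 3640 × 0.240 = 1.10×10⁻³ T.

B ≈ 1.10 mT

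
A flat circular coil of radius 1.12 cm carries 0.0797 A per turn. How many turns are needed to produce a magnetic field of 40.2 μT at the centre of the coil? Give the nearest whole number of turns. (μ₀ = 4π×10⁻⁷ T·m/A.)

For an N-turn coil, B = Nμ₀I/(2R). A single turn gives B₁ = 4.47×10⁻⁶ T with R = 0.0112 m.
N = B/B₁ = 4.02×10⁻⁵ / 4.47×10⁻⁶ = 8.99.

N = 9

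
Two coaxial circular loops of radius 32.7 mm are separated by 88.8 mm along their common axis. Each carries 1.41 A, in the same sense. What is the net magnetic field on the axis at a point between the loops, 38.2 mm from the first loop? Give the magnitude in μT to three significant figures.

Each loop contributes B = μ₀IR²/[2(R²+z²)^(3/2)] on the axis, with z measured from that loop.
Loop 1 (z = 0.0382 m): B₁ = 7.45×10⁻⁶ T. Loop 2 (z = 0.0506 m): B₂ = 4.33×10⁻⁶ T.
The fields add: B = B₁ + B₂ = 1.18×10⁻⁵ T.

B ≈ 11.8 μT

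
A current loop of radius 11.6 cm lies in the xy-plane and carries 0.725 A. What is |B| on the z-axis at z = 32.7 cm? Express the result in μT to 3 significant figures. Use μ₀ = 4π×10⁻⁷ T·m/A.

On the axis of a circular loop, B = μ₀IR² / [2(R²+z²)^(3/2)].
R² + z² = (0.116)² + (0.327)² = 0.1204 m², and (R²+z²)^(3/2) = 4.18×10⁻² m³.
B = (4π×10⁻⁷ × 0.725 × 0.01346) / (2 × 4.18×10⁻²) = 1.47×10⁻⁷ T.

B ≈ 0.147 μT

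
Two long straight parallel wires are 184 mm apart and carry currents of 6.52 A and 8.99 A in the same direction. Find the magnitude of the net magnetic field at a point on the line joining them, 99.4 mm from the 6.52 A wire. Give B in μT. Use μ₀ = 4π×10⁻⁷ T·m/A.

Each long wire gives B = μ₀I/(2πd). Distances are d₁ = 0.0994 m and d₂ = 0.0846 m.
B₁ = 1.31×10⁻⁵ T, B₂ = 2.13×10⁻⁵ T.
Between parallel currents the two contributions point in opposite directions, so they subtract. B = |B₁ − B₂| = |1.31×10⁻⁵ − 2.13×10⁻⁵| = 8.13×10⁻⁶ T.

B ≈ 8.13 μT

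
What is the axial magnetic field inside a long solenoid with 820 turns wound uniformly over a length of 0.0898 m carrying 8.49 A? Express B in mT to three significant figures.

B ≈ 97.4 mT

Inside a long solenoid, B = μ₀nI with n = 9131 turns/m.
B = 4π×10⁻⁷ × 9131 × 8.49 = 9.74×10⁻² T.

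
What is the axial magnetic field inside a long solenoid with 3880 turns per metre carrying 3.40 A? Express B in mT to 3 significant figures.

B ≈ 16.6 mT

Inside a long solenoid, B = μ₀nI with n = 3880 turns/m.
B = 4π×10⁻⁷ × 3880 × 3.40 = 1.66×10⁻² T.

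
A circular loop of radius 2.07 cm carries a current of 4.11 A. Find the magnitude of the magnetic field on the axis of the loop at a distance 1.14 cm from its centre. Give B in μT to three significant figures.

B ≈ 83.8 μT

On the axis of a circular loop, B = μ₀IR² / [2(R²+z²)^(3/2)].
R² + z² = (0.0207)² + (0.0114)² = 0.0005585 m², and (R²+z²)^(3/2) = 1.32×10⁻⁵ m³.
B = (4π×10⁻⁷ × 4.11 × 0.0004285) / (2 × 1.32×10⁻⁵) = 8.38×10⁻⁵ T.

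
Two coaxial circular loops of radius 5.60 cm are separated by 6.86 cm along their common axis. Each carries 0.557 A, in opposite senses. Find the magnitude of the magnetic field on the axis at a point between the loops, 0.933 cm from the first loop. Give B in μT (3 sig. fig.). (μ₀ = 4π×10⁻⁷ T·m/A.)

Each loop contributes B = μ₀IR²/[2(R²+z²)^(3/2)] on the axis, with z measured from that loop.
Loop 1 (z = 0.00933 m): B₁ = 6.00×10⁻⁶ T. Loop 2 (z = 0.05927 m): B₂ = 2.02×10⁻⁶ T.
The fields oppose: B = |B₁ − B₂| = 3.97×10⁻⁶ T.

B ≈ 3.97 μT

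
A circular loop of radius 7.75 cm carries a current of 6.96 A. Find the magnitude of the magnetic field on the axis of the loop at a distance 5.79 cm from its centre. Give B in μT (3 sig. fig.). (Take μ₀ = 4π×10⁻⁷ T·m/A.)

On the axis of a circular loop, B = μ₀IR² / [2(R²+z²)^(3/2)].
R² + z² = (0.0775)² + (0.0579)² = 0.009359 m², and (R²+z²)^(3/2) = 9.05×10⁻⁴ m³.
B = (4π×10⁻⁷ × 6.96 × 0.006006) / (2 × 9.05×10⁻⁴) = 2.90×10⁻⁵ T.

B ≈ 29.0 μT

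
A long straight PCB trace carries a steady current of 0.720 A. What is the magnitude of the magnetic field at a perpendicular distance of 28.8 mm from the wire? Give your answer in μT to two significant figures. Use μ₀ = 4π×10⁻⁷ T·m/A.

B ≈ 5.0 μT

For an infinitely long straight wire, B = μ₀I/(2πd).
B = (4π×10⁻⁷ × 0.720) / (2π × 0.0288) = 5.00×10⁻⁶ T.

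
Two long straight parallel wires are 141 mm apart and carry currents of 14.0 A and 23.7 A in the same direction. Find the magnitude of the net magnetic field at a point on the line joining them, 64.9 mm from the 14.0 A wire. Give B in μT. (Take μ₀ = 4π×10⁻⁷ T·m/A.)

Each long wire gives B = μ₀I/(2πd). Distances are d₁ = 0.0649 m and d₂ = 0.0761 m.
B₁ = 4.31×10⁻⁵ T, B₂ = 6.23×10⁻⁵ T.
Between parallel currents the two contributions point in opposite directions, so they subtract. B = |B₁ − B₂| = |4.31×10⁻⁵ − 6.23×10⁻⁵| = 1.91×10⁻⁵ T.

B ≈ 19.1 μT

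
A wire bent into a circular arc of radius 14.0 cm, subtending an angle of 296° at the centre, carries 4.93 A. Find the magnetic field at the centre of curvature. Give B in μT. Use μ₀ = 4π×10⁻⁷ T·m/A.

B ≈ 18.2 μT

The Biot–Savart field of a circular arc at its centre is B = μ₀Iφ/(4πR), with φ = 5.166 rad.
B = (4π×10⁻⁷ × 4.93 × 5.166) / (4π × 0.14) = 1.82×10⁻⁵ T.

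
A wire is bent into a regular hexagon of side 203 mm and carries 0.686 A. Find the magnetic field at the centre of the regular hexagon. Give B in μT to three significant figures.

Each side is a finite straight segment at perpendicular distance d = a/(2 tan(π/6)) = 0.1758 m from the centre, with end-angles ±π/6.
One side contributes B₁ = (μ₀I/4πd)·2 sin(π/6) = 3.90×10⁻⁷ T.
All 6 sides add in the same direction: B = 6 × 3.90×10⁻⁷ = 2.34×10⁻⁶ T.

B ≈ 2.34 μT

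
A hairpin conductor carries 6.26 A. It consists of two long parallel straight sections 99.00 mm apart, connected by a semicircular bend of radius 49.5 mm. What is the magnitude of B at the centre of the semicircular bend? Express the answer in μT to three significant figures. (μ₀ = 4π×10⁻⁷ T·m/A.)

B ≈ 65.0 μT

The semicircular arc contributes B_arc = μ₀I·π/(4πR) = μ₀I/(4R) = 3.97×10⁻⁵ T.
Each semi-infinite lead is at perpendicular distance R = 0.0495 m from the centre, with the perpendicular foot at its near end, so it contributes μ₀I/(4πR); both point the same way, together 2.53×10⁻⁵ T.
Arc and leads all point the same direction: B = 3.97×10⁻⁵ + 2.53×10⁻⁵ = 6.50×10⁻⁵ T.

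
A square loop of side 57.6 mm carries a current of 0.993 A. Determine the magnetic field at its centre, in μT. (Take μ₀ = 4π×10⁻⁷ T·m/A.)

Each side is a finite straight segment at perpendicular distance d = a/(2 tan(π/4)) = 0.0288 m from the centre, with end-angles ±π/4.
One side contributes B₁ = (μ₀I/4πd)·2 sin(π/4) = 4.88×10⁻⁶ T.
All 4 sides add in the same direction: B = 4 × 4.88×10⁻⁶ = 1.95×10⁻⁵ T.

B ≈ 19.5 μT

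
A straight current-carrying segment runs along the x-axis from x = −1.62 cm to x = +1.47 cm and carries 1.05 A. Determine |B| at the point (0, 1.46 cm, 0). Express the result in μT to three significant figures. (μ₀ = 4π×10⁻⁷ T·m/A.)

B ≈ 10.4 μT

For a finite straight segment, B = (μ₀I/4πd)(sinθ₁ + sinθ₂), where θ₁, θ₂ are the angles from the perpendicular to each end.
The perpendicular distance is d = 0.0146 m; the end-offsets along the wire are a = 0.0162 m and b = 0.0147 m.
sinθ₁ = 0.0162/√(0.0162²+0.0146²) = 0.7428; sinθ₂ = 0.0147/√(0.0147²+0.0146²) = 0.7095.
B = (4π×10⁻⁷ × 1.05) / (4π × 0.0146) × (0.7428 + 0.7095) = 1.04×10⁻⁵ T.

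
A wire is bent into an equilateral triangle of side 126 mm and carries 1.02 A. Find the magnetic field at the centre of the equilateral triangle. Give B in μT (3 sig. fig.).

B ≈ 14.6 μT

Each side is a finite straight segment at perpendicular distance d = a/(2 tan(π/3)) = 0.03637 m from the centre, with end-angles ±π/3.
One side contributes B₁ = (μ₀I/4πd)·2 sin(π/3) = 4.86×10⁻⁶ T.
All 3 sides add in the same direction: B = 3 × 4.86×10⁻⁶ = 1.46×10⁻⁵ T.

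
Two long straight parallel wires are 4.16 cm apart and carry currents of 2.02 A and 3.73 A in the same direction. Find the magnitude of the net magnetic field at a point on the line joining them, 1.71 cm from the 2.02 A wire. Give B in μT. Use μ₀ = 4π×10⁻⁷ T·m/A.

Each long wire gives B = μ₀I/(2πd). Distances are d₁ = 0.0171 m and d₂ = 0.0245 m.
B₁ = 2.36×10⁻⁵ T, B₂ = 3.04×10⁻⁵ T.
Between parallel currents the two contributions point in opposite directions, so they subtract. B = |B₁ − B₂| = |2.36×10⁻⁵ − 3.04×10⁻⁵| = 6.82×10⁻⁶ T.

B ≈ 6.82 μT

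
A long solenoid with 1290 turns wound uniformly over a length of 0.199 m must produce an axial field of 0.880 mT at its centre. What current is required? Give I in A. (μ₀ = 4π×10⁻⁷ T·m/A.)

I ≈ 0.108 A

Inside a long solenoid B = μ₀nI with n = 6482 m⁻¹, so I = B/(μ₀n).
I = 8.80×10⁻⁴ / (4π×10⁻⁷ × 6482) = 0.108 A.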